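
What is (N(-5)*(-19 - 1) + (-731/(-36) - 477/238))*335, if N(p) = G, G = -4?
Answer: 141076205/4284 ≈ 32931.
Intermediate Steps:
N(p) = -4
(N(-5)*(-19 - 1) + (-731/(-36) - 477/238))*335 = (-4*(-19 - 1) + (-731/(-36) - 477/238))*335 = (-4*(-20) + (-731*(-1/36) - 477*1/238))*335 = (80 + (731/36 - 477/238))*335 = (80 + 78403/4284)*335 = (421123/4284)*335 = 141076205/4284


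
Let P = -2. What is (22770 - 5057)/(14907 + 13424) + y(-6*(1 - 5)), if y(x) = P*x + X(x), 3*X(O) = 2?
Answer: -3969863/84993 ≈ -46.708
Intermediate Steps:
X(O) = 2/3 (X(O) = (1/3)*2 = 2/3)
y(x) = 2/3 - 2*x (y(x) = -2*x + 2/3 = 2/3 - 2*x)
(22770 - 5057)/(14907 + 13424) + y(-6*(1 - 5)) = (22770 - 5057)/(14907 + 13424) + (2/3 - (-12)*(1 - 5)) = 17713/28331 + (2/3 - (-12)*(-4)) = 17713*(1/28331) + (2/3 - 2*24) = 17713/28331 + (2/3 - 48) = 17713/28331 - 142/3 = -3969863/84993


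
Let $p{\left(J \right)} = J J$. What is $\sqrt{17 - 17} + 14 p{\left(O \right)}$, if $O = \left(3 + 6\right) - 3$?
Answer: $504$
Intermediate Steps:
$O = 6$ ($O = 9 - 3 = 6$)
$p{\left(J \right)} = J^{2}$
$\sqrt{17 - 17} + 14 p{\left(O \right)} = \sqrt{17 - 17} + 14 \cdot 6^{2} = \sqrt{0} + 14 \cdot 36 = 0 + 504 = 504$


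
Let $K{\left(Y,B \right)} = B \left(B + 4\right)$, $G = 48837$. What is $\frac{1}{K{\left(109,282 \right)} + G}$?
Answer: $\frac{1}{129489} \approx 7.7227 \cdot 10^{-6}$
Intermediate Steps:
$K{\left(Y,B \right)} = B \left(4 + B\right)$
$\frac{1}{K{\left(109,282 \right)} + G} = \frac{1}{282 \left(4 + 282\right) + 48837} = \frac{1}{282 \cdot 286 + 48837} = \frac{1}{80652 + 48837} = \frac{1}{129489}$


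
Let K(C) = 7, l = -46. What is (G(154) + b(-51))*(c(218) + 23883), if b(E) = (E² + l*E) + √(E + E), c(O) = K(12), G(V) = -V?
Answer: 114504770 + 23890*I*√102 ≈ 1.145e+8 + 2.4128e+5*I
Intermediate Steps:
c(O) = 7
b(E) = E² - 46*E + √2*√E (b(E) = (E² - 46*E) + √(E + E) = (E² - 46*E) + √(2*E) = (E² - 46*E) + √2*√E = E² - 46*E + √2*√E)
(G(154) + b(-51))*(c(218) + 23883) = (-1*154 + ((-51)² - 46*(-51) + √2*√(-51)))*(7 + 23883) = (-154 + (2601 + 2346 + √2*(I*√51)))*23890 = (-154 + (2601 + 2346 + I*√102))*23890 = (-154 + (4947 + I*√102))*23890 = (4793 + I*√102)*23890 = 114504770 + 23890*I*√102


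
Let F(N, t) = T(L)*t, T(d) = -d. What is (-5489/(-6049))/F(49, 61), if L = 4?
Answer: -5489/1475956 ≈ -0.0037189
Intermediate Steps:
F(N, t) = -4*t (F(N, t) = (-1*4)*t = -4*t)
(-5489/(-6049))/F(49, 61) = (-5489/(-6049))/((-4*61)) = -5489*(-1/6049)/(-244) = (5489/6049)*(-1/244) = -5489/1475956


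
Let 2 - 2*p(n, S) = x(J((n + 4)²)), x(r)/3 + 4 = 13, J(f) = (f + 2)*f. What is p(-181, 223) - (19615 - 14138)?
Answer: -10979/2 ≈ -5489.5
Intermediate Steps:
J(f) = f*(2 + f) (J(f) = (2 + f)*f = f*(2 + f))
x(r) = 27 (x(r) = -12 + 3*13 = -12 + 39 = 27)
p(n, S) = -25/2 (p(n, S) = 1 - ½*27 = 1 - 27/2 = -25/2)
p(-181, 223) - (19615 - 14138) = -25/2 - (19615 - 14138) = -25/2 - 1*5477 = -25/2 - 5477 = -10979/2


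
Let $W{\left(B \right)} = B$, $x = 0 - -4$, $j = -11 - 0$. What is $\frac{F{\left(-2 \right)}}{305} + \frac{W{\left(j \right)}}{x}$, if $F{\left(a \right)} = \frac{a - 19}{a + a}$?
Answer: $- \frac{1667}{610} \approx -2.7328$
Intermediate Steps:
$j = -11$ ($j = -11 + 0 = -11$)
$F{\left(a \right)} = \frac{-19 + a}{2 a}$
$x = 4$ ($x = 0 + 4 = 4$)
$\frac{F{\left(-2 \right)}}{305} + \frac{W{\left(j \right)}}{x} = \frac{\frac{1}{2} \frac{1}{-2} \left(-19 - 2\right)}{305} - \frac{11}{4} = \frac{1}{2} \left(- \frac{1}{2}\right) \left(-21\right) \frac{1}{305} - \frac{11}{4} = \frac{21}{4} \cdot \frac{1}{305} - \frac{11}{4} = \frac{21}{1220} - \frac{11}{4} = - \frac{1667}{610}$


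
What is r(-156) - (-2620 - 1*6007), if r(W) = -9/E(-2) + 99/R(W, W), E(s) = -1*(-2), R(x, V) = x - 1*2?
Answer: 681128/79 ≈ 8621.9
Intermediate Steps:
R(x, V) = -2 + x (R(x, V) = x - 2 = -2 + x)
E(s) = 2
r(W) = -9/2 + 99/(-2 + W)
r(-156) - (-2620 - 1*6007) = 9*(24 - 1*(-156))/(2*(-2 - 156)) - (-2620 - 1*6007) = (9/2)*(24 + 156)/(-158) - (-2620 - 6007) = (9/2)*(-1/158)*180 - 1*(-8627) = -405/79 + 8627 = 681128/79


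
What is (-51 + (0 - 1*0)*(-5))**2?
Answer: 2601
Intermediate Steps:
(-51 + (0 - 1*0)*(-5))**2 = (-51 + (0 + 0)*(-5))**2 = (-51 + 0*(-5))**2 = (-51 + 0)**2 = (-51)**2 = 2601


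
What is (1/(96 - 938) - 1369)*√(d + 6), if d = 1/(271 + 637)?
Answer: -1152699*√1236923/382268 ≈ -3353.7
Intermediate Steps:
d = 1/908 ≈ 0.0011013
(1/(96 - 938) - 1369)*√(d + 6) = (1/(96 - 938) - 1369)*√(1/908 + 6) = (1/(-842) - 1369)*√(5449/908) = (-1/842 - 1369)*(√1236923/454) = -1152699*√1236923/382268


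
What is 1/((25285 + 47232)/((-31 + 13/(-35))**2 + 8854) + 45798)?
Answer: 12051754/552035063017 ≈ 2.1832e-5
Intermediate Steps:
1/((25285 + 47232)/((-31 + 13/(-35))**2 + 8854) + 45798) = 1/(72517/((-31 + 13*(-1/35))**2 + 8854) + 45798) = 1/(72517/((-31 - 13/35)**2 + 8854) + 45798) = 1/(72517/((-1098/35)**2 + 8854) + 45798) = 1/(72517/(1205604/1225 + 8854) + 45798) = 1/(72517/(12051754/1225) + 45798) = 1/(72517*(1225/12051754) + 45798) = 1/(88833325/12051754 + 45798) = 1/(552035063017/12051754) = 12051754/552035063017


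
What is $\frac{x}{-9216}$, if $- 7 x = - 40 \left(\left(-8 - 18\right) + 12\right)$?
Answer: $\frac{5}{576} \approx 0.0086806$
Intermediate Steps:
$x = -80$ ($x = - \frac{\left(-40\right) \left(\left(-8 - 18\right) + 12\right)}{7} = - \frac{\left(-40\right) \left(-26 + 12\right)}{7} = - \frac{\left(-40\right) \left(-14\right)}{7} = \left(- \frac{1}{7}\right) 560 = -80$)
$\frac{x}{-9216} = - \frac{80}{-9216} = \left(-80\right) \left(- \frac{1}{9216}\right) = \frac{5}{576}$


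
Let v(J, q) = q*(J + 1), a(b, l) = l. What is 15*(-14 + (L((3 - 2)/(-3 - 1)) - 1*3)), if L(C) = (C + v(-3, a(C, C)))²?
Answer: -4065/16 ≈ -254.06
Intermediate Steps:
v(J, q) = q*(1 + J)
L(C) = C² (L(C) = (C + C*(1 - 3))² = (C + C*(-2))² = (C - 2*C)² = (-C)² = C²)
15*(-14 + (L((3 - 2)/(-3 - 1)) - 1*3)) = 15*(-14 + (((3 - 2)/(-3 - 1))² - 1*3)) = 15*(-14 + ((1/(-4))² - 3)) = 15*(-14 + ((1*(-¼))² - 3)) = 15*(-14 + ((-¼)² - 3)) = 15*(-14 + (1/16 - 3)) = 15*(-14 - 47/16) = 15*(-271/16) = -4065/16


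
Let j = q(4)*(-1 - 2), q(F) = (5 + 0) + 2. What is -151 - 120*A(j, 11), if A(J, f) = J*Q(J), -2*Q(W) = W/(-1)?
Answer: -26611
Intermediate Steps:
Q(W) = W/2 (Q(W) = -W/(2*(-1)) = -W*(-1)/2 = -(-1)*W/2 = W/2)
q(F) = 7 (q(F) = 5 + 2 = 7)
j = -21 (j = 7*(-1 - 2) = 7*(-3) = -21)
A(J, f) = J**2/2 (A(J, f) = J*(J/2) = J**2/2)
-151 - 120*A(j, 11) = -151 - 60*(-21)**2 = -151 - 60*441 = -151 - 120*441/2 = -151 - 26460 = -26611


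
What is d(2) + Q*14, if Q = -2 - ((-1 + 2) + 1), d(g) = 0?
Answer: -56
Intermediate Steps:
Q = -4 (Q = -2 - (1 + 1) = -2 - 1*2 = -2 - 2 = -4)
d(2) + Q*14 = 0 - 4*14 = 0 - 56 = -56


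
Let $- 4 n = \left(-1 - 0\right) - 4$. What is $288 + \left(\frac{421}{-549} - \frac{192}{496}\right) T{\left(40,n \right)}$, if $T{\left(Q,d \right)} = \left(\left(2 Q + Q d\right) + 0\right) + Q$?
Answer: $\frac{1562842}{17019} \approx 91.829$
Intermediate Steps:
$n = \frac{5}{4}$ ($n = - \frac{\left(-1 - 0\right) - 4}{4} = - \frac{\left(-1 + 0\right) - 4}{4} = - \frac{-1 - 4}{4} = \left(- \frac{1}{4}\right) \left(-5\right) = \frac{5}{4} \approx 1.25$)
$T{\left(Q,d \right)} = 3 Q + Q d$ ($T{\left(Q,d \right)} = \left(2 Q + Q d\right) + Q = 3 Q + Q d$)
$288 + \left(\frac{421}{-549} - \frac{192}{496}\right) T{\left(40,n \right)} = 288 + \left(\frac{421}{-549} - \frac{192}{496}\right) 40 \left(3 + \frac{5}{4}\right) = 288 + \left(421 \left(- \frac{1}{549}\right) - \frac{12}{31}\right) 40 \cdot \frac{17}{4} = 288 + \left(- \frac{421}{549} - \frac{12}{31}\right) 170 = 288 - \frac{3338630}{17019} = \frac{1562842}{17019}$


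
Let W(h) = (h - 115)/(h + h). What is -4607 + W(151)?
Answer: -695639/151 ≈ -4606.9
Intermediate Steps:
W(h) = (-115 + h)/(2*h) (W(h) = (-115 + h)/((2*h)) = (-115 + h)*(1/(2*h)) = (-115 + h)/(2*h))
-4607 + W(151) = -4607 + (½)*(-115 + 151)/151 = -4607 + (½)*(1/151)*36 = -4607 + 18/151 = -695639/151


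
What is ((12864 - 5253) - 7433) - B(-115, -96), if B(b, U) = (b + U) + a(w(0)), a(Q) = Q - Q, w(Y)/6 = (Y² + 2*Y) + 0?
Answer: 389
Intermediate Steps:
w(Y) = 6*Y² + 12*Y (w(Y) = 6*((Y² + 2*Y) + 0) = 6*(Y² + 2*Y) = 6*Y² + 12*Y)
a(Q) = 0
B(b, U) = U + b (B(b, U) = (b + U) + 0 = (U + b) + 0 = U + b)
((12864 - 5253) - 7433) - B(-115, -96) = ((12864 - 5253) - 7433) - (-96 - 115) = (7611 - 7433) - 1*(-211) = 178 + 211 = 389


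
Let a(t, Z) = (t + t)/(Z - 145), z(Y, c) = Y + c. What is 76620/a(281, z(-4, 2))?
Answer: -5631570/281 ≈ -20041.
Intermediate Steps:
a(t, Z) = 2*t/(-145 + Z) (a(t, Z) = (2*t)/(-145 + Z) = 2*t/(-145 + Z))
76620/a(281, z(-4, 2)) = 76620/((2*281/(-145 + (-4 + 2)))) = 76620/((2*281/(-145 - 2))) = 76620/((2*281/(-147))) = 76620/((2*281*(-1/147))) = 76620/(-562/147) = 76620*(-147/562) = -5631570/281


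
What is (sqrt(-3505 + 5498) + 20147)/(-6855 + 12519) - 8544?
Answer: -48373069/5664 + sqrt(1993)/5664 ≈ -8540.4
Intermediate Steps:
(sqrt(-3505 + 5498) + 20147)/(-6855 + 12519) - 8544 = (sqrt(1993) + 20147)/5664 - 8544 = (20147 + sqrt(1993))*(1/5664) - 8544 = (20147/5664 + sqrt(1993)/5664) - 8544 = -48373069/5664 + sqrt(1993)/5664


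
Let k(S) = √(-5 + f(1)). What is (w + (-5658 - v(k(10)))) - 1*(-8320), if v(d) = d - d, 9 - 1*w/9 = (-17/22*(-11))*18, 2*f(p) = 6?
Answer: 1366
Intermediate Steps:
f(p) = 3 (f(p) = (½)*6 = 3)
k(S) = I*√2 (k(S) = √(-5 + 3) = √(-2) = I*√2)
w = -1296 (w = 81 - 9*-17/22*(-11)*18 = 81 - 9*-17*1/22*(-11)*18 = 81 - 9*(-17/22*(-11))*18 = 81 - 153*18/2 = 81 - 9*153 = 81 - 1377 = -1296)
v(d) = 0
(w + (-5658 - v(k(10)))) - 1*(-8320) = (-1296 + (-5658 - 1*0)) - 1*(-8320) = (-1296 + (-5658 + 0)) + 8320 = (-1296 - 5658) + 8320 = -6954 + 8320 = 1366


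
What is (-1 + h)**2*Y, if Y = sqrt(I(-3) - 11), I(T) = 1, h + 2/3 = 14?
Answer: 1369*I*sqrt(10)/9 ≈ 481.02*I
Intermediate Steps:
h = 40/3 (h = -2/3 + 14 = 40/3 ≈ 13.333)
Y = I*sqrt(10) (Y = sqrt(1 - 11) = sqrt(-10) = I*sqrt(10) ≈ 3.1623*I)
(-1 + h)**2*Y = (-1 + 40/3)**2*(I*sqrt(10)) = (37/3)**2*(I*sqrt(10)) = 1369*(I*sqrt(10))/9 = 1369*I*sqrt(10)/9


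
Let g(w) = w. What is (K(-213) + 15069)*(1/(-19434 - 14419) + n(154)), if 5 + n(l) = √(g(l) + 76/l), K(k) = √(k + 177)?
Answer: 6*(-6516741 + 33853*√228998)*(5023 + 2*I)/2606681 ≈ 1.1196e+5 + 44.577*I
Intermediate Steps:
K(k) = √(177 + k)
n(l) = -5 + √(l + 76/l)
(K(-213) + 15069)*(1/(-19434 - 14419) + n(154)) = (√(177 - 213) + 15069)*(1/(-19434 - 14419) + (-5 + √(154 + 76/154))) = (√(-36) + 15069)*(1/(-33853) + (-5 + √(154 + 76*(1/154)))) = (6*I + 15069)*(-1/33853 + (-5 + √(154 + 38/77))) = (15069 + 6*I)*(-1/33853 + (-5 + √(11896/77))) = (15069 + 6*I)*(-1/33853 + (-5 + 2*√228998/77)) = (15069 + 6*I)*(-169266/33853 + 2*√228998/77)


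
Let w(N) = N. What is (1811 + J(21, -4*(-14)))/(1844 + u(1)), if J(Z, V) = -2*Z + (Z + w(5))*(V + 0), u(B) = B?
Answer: 215/123 ≈ 1.7480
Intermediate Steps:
J(Z, V) = -2*Z + V*(5 + Z) (J(Z, V) = -2*Z + (Z + 5)*(V + 0) = -2*Z + (5 + Z)*V = -2*Z + V*(5 + Z))
(1811 + J(21, -4*(-14)))/(1844 + u(1)) = (1811 + (-2*21 + 5*(-4*(-14)) - 4*(-14)*21))/(1844 + 1) = (1811 + (-42 + 5*56 + 56*21))/1845 = (1811 + (-42 + 280 + 1176))*(1/1845) = (1811 + 1414)*(1/1845) = 3225*(1/1845) = 215/123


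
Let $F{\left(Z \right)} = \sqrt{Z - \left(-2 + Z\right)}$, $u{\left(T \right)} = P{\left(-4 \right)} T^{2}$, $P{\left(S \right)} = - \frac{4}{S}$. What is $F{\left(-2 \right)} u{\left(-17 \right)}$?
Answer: $289 \sqrt{2} \approx 408.71$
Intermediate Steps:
$u{\left(T \right)} = T^{2}$ ($u{\left(T \right)} = - \frac{4}{-4} T^{2} = \left(-4\right) \left(- \frac{1}{4}\right) T^{2} = 1 T^{2} = T^{2}$)
$F{\left(Z \right)} = \sqrt{2}$
$F{\left(-2 \right)} u{\left(-17 \right)} = \sqrt{2} \left(-17\right)^{2} = \sqrt{2} \cdot 289 = 289 \sqrt{2}$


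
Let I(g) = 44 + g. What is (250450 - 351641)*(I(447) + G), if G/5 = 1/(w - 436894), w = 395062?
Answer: -2078413252837/41832 ≈ -4.9685e+7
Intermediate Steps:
G = -5/41832 (G = 5/(395062 - 436894) = 5/(-41832) = 5*(-1/41832) = -5/41832 ≈ -0.00011953)
(250450 - 351641)*(I(447) + G) = (250450 - 351641)*((44 + 447) - 5/41832) = -101191*(491 - 5/41832) = -101191*20539507/41832 = -2078413252837/41832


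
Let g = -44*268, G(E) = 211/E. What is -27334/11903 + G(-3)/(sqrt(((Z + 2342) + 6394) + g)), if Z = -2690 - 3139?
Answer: -27334/11903 + 211*I*sqrt(8885)/26655 ≈ -2.2964 + 0.74616*I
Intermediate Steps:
Z = -5829
g = -11792
-27334/11903 + G(-3)/(sqrt(((Z + 2342) + 6394) + g)) = -27334/11903 + (211/(-3))/(sqrt(((-5829 + 2342) + 6394) - 11792)) = -27334*1/11903 + (211*(-1/3))/(sqrt((-3487 + 6394) - 11792)) = -27334/11903 - 211/(3*sqrt(2907 - 11792)) = -27334/11903 - 211*(-I*sqrt(8885)/8885)/3 = -27334/11903 - (-211)*I*sqrt(8885)/26655 = -27334/11903 + 211*I*sqrt(8885)/26655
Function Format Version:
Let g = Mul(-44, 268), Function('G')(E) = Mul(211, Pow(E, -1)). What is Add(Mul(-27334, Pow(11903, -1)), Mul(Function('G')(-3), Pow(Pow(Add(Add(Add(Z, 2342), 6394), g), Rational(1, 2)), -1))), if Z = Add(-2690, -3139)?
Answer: Add(Rational(-27334, 11903), Mul(Rational(211, 26655), I, Pow(8885, Rational(1, 2)))) ≈ Add(-2.2964, Mul(0.74616, I))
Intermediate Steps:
Z = -5829
g = -11792
Add(Mul(-27334, Pow(11903, -1)), Mul(Function('G')(-3), Pow(Pow(Add(Add(Add(Z, 2342), 6394), g), Rational(1, 2)), -1))) = Add(Mul(-27334, Pow(11903, -1)), Mul(Mul(211, Pow(-3, -1)), Pow(Pow(Add(Add(Add(-5829, 2342), 6394), -11792), Rational(1, 2)), -1))) = Add(Mul(-27334, Rational(1, 11903)), Mul(Mul(211, Rational(-1, 3)), Pow(Pow(Add(Add(-3487, 6394), -11792), Rational(1, 2)), -1))) = Add(Rational(-27334, 11903), Mul(Rational(-211, 3), Pow(Pow(Add(2907, -11792), Rational(1, 2)), -1))) = Add(Rational(-27334, 11903), Mul(Rational(-211, 3), Pow(Pow(-8885, Rational(1, 2)), -1))) = Add(Rational(-27334, 11903), Mul(Rational(-211, 3), Pow(Mul(I, Pow(8885, Rational(1, 2))), -1))) = Add(Rational(-27334, 11903), Mul(Rational(-211, 3), Mul(Rational(-1, 8885), I, Pow(8885, Rational(1, 2))))) = Add(Rational(-27334, 11903), Mul(Rational(211, 26655), I, Pow(8885, Rational(1, 2))))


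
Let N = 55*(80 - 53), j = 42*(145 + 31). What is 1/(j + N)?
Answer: 1/8877 ≈ 0.00011265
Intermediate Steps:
j = 7392 (j = 42*176 = 7392)
N = 1485 (N = 55*27 = 1485)
1/(j + N) = 1/(7392 + 1485) = 1/8877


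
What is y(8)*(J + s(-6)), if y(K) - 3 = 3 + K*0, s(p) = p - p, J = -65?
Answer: -390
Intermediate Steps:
s(p) = 0
y(K) = 6 (y(K) = 3 + (3 + K*0) = 3 + (3 + 0) = 3 + 3 = 6)
y(8)*(J + s(-6)) = 6*(-65 + 0) = 6*(-65) = -390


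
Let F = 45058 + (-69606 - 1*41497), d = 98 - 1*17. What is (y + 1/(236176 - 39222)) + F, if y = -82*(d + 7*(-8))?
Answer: -13411582629/196954 ≈ -68095.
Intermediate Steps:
d = 81 (d = 98 - 17 = 81)
y = -2050 (y = -82*(81 + 7*(-8)) = -82*(81 - 56) = -82*25 = -2050)
F = -66045 (F = 45058 + (-69606 - 41497) = 45058 - 111103 = -66045)
(y + 1/(236176 - 39222)) + F = (-2050 + 1/(236176 - 39222)) - 66045 = (-2050 + 1/196954) - 66045 = -403755699/196954 - 66045 = -13411582629/196954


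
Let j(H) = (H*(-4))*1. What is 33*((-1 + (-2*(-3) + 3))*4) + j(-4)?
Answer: 1072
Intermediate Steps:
j(H) = -4*H (j(H) = -4*H*1 = -4*H)
33*((-1 + (-2*(-3) + 3))*4) + j(-4) = 33*((-1 + (-2*(-3) + 3))*4) - 4*(-4) = 33*((-1 + (6 + 3))*4) + 16 = 33*((-1 + 9)*4) + 16 = 33*(8*4) + 16 = 33*32 + 16 = 1056 + 16 = 1072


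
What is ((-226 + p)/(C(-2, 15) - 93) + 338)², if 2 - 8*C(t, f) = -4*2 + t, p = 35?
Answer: 3873319696/33489 ≈ 1.1566e+5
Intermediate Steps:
C(t, f) = 5/4 - t/8 (C(t, f) = ¼ - (-4*2 + t)/8 = ¼ - (-8 + t)/8 = ¼ + (1 - t/8) = 5/4 - t/8)
((-226 + p)/(C(-2, 15) - 93) + 338)² = ((-226 + 35)/((5/4 - ⅛*(-2)) - 93) + 338)² = (-191/((5/4 + ¼) - 93) + 338)² = (-191/(3/2 - 93) + 338)² = (-191/(-183/2) + 338)² = (-191*(-2/183) + 338)² = (382/183 + 338)² = (62236/183)² = 3873319696/33489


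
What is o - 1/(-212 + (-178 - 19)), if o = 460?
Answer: 188141/409 ≈ 460.00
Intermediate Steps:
o - 1/(-212 + (-178 - 19)) = 460 - 1/(-212 + (-178 - 19)) = 460 - 1/(-212 - 197) = 460 - 1/(-409) = 460 - 1*(-1/409) = 460 + 1/409 = 188141/409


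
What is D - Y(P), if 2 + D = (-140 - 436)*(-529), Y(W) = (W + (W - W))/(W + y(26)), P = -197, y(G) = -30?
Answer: 69167157/227 ≈ 3.0470e+5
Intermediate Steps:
Y(W) = W/(-30 + W) (Y(W) = (W + (W - W))/(W - 30) = (W + 0)/(-30 + W) = W/(-30 + W))
D = 304702 (D = -2 + (-140 - 436)*(-529) = -2 - 576*(-529) = -2 + 304704 = 304702)
D - Y(P) = 304702 - (-197)/(-30 - 197) = 304702 - (-197)/(-227) = 304702 - (-197)*(-1)/227 = 304702 - 1*197/227 = 304702 - 197/227 = 69167157/227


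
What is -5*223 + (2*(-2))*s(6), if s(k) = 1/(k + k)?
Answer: -3346/3 ≈ -1115.3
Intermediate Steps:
s(k) = 1/(2*k)
-5*223 + (2*(-2))*s(6) = -5*223 + (2*(-2))*((1/2)/6) = -1115 - 2/6 = -1115 - 4*1/12 = -1115 - 1/3 = -3346/3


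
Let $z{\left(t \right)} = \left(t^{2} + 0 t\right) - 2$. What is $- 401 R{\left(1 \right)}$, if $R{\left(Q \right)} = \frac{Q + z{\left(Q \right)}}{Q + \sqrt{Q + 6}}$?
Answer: $0$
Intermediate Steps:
$z{\left(t \right)} = -2 + t^{2}$ ($z{\left(t \right)} = \left(t^{2} + 0\right) - 2 = t^{2} - 2 = -2 + t^{2}$)
$R{\left(Q \right)} = \frac{-2 + Q + Q^{2}}{Q + \sqrt{6 + Q}}$ ($R{\left(Q \right)} = \frac{Q + \left(-2 + Q^{2}\right)}{Q + \sqrt{Q + 6}} = \frac{-2 + Q + Q^{2}}{Q + \sqrt{6 + Q}}$)
$- 401 R{\left(1 \right)} = - 401 \frac{-2 + 1 + 1^{2}}{1 + \sqrt{6 + 1}} = - 401 \frac{-2 + 1 + 1}{1 + \sqrt{7}} = - 401 \frac{1}{1 + \sqrt{7}} \cdot 0 = \left(-401\right) 0 = 0$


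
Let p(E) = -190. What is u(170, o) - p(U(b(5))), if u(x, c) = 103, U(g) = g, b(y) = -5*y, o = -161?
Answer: 293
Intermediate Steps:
u(170, o) - p(U(b(5))) = 103 - 1*(-190) = 103 + 190 = 293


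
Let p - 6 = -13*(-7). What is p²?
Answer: 9409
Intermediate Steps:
p = 97 (p = 6 - 13*(-7) = 6 + 91 = 97)
p² = 97² = 9409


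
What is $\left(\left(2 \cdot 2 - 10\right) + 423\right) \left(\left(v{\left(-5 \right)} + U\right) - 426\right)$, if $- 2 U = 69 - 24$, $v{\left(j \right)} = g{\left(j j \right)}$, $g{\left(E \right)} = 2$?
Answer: $- \frac{372381}{2} \approx -1.8619 \cdot 10^{5}$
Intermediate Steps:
$v{\left(j \right)} = 2$
$U = - \frac{45}{2}$ ($U = - \frac{69 - 24}{2} = \left(- \frac{1}{2}\right) 45 = - \frac{45}{2} \approx -22.5$)
$\left(\left(2 \cdot 2 - 10\right) + 423\right) \left(\left(v{\left(-5 \right)} + U\right) - 426\right) = \left(\left(2 \cdot 2 - 10\right) + 423\right) \left(\left(2 - \frac{45}{2}\right) - 426\right) = \left(\left(4 - 10\right) + 423\right) \left(- \frac{41}{2} - 426\right) = \left(-6 + 423\right) \left(- \frac{893}{2}\right) = 417 \left(- \frac{893}{2}\right) = - \frac{372381}{2}$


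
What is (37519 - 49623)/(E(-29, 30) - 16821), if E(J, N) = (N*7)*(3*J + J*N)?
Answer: 12104/217791 ≈ 0.055576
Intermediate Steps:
E(J, N) = 7*N*(3*J + J*N) (E(J, N) = (7*N)*(3*J + J*N) = 7*N*(3*J + J*N))
(37519 - 49623)/(E(-29, 30) - 16821) = (37519 - 49623)/(7*(-29)*30*(3 + 30) - 16821) = -12104/(7*(-29)*30*33 - 16821) = -12104/(-200970 - 16821) = -12104/(-217791) = -12104*(-1/217791) = 12104/217791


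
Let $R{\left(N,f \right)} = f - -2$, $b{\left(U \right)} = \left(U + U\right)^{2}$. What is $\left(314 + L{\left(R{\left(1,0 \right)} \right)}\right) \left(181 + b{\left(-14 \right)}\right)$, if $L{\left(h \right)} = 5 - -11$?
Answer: $318450$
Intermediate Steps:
$b{\left(U \right)} = 4 U^{2}$ ($b{\left(U \right)} = \left(2 U\right)^{2} = 4 U^{2}$)
$R{\left(N,f \right)} = 2 + f$ ($R{\left(N,f \right)} = f + 2 = 2 + f$)
$L{\left(h \right)} = 16$ ($L{\left(h \right)} = 5 + 11 = 16$)
$\left(314 + L{\left(R{\left(1,0 \right)} \right)}\right) \left(181 + b{\left(-14 \right)}\right) = \left(314 + 16\right) \left(181 + 4 \left(-14\right)^{2}\right) = 330 \left(181 + 4 \cdot 196\right) = 330 \left(181 + 784\right) = 330 \cdot 965 = 318450$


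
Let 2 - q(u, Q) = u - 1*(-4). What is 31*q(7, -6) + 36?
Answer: -243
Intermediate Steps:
q(u, Q) = -2 - u (q(u, Q) = 2 - (u - 1*(-4)) = 2 - (u + 4) = 2 - (4 + u) = 2 + (-4 - u) = -2 - u)
31*q(7, -6) + 36 = 31*(-2 - 1*7) + 36 = 31*(-2 - 7) + 36 = 31*(-9) + 36 = -279 + 36 = -243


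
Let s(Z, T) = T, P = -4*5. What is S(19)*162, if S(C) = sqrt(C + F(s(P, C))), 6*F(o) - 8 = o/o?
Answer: 81*sqrt(82) ≈ 733.49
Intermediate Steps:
P = -20
F(o) = 3/2 (F(o) = 4/3 + (o/o)/6 = 4/3 + (1/6)*1 = 4/3 + 1/6 = 3/2)
S(C) = sqrt(3/2 + C) (S(C) = sqrt(C + 3/2) = sqrt(3/2 + C))
S(19)*162 = (sqrt(6 + 4*19)/2)*162 = (sqrt(6 + 76)/2)*162 = (sqrt(82)/2)*162 = 81*sqrt(82)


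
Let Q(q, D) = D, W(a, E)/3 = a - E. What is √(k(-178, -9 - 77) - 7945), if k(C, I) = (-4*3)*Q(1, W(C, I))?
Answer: I*√4633 ≈ 68.066*I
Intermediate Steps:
W(a, E) = -3*E + 3*a (W(a, E) = 3*(a - E) = -3*E + 3*a)
k(C, I) = -36*C + 36*I (k(C, I) = (-4*3)*(-3*I + 3*C) = -12*(-3*I + 3*C) = -36*C + 36*I)
√(k(-178, -9 - 77) - 7945) = √((-36*(-178) + 36*(-9 - 77)) - 7945) = √((6408 + 36*(-86)) - 7945) = √((6408 - 3096) - 7945) = √(3312 - 7945) = √(-4633) = I*√4633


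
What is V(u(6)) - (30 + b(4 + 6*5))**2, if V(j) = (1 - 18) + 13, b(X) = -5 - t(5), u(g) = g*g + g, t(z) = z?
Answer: -404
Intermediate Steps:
u(g) = g + g**2 (u(g) = g**2 + g = g + g**2)
b(X) = -10 (b(X) = -5 - 1*5 = -5 - 5 = -10)
V(j) = -4 (V(j) = -17 + 13 = -4)
V(u(6)) - (30 + b(4 + 6*5))**2 = -4 - (30 - 10)**2 = -4 - 1*20**2 = -4 - 1*400 = -4 - 400 = -404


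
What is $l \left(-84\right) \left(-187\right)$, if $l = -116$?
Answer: $-1822128$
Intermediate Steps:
$l \left(-84\right) \left(-187\right) = \left(-116\right) \left(-84\right) \left(-187\right) = 9744 \left(-187\right) = -1822128$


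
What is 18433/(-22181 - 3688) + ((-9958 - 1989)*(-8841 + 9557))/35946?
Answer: -36991227301/154981179 ≈ -238.68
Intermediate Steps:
18433/(-22181 - 3688) + ((-9958 - 1989)*(-8841 + 9557))/35946 = 18433/(-25869) - 11947*716*(1/35946) = 18433*(-1/25869) - 8554052*1/35946 = -18433/25869 - 4277026/17973 = -36991227301/154981179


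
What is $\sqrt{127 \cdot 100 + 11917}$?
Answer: $\sqrt{24617} \approx 156.9$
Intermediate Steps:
$\sqrt{127 \cdot 100 + 11917} = \sqrt{12700 + 11917} = \sqrt{24617}$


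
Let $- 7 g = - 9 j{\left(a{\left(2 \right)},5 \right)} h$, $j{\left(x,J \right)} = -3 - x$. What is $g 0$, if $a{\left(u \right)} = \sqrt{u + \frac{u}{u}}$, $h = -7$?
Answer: $0$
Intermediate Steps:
$a{\left(u \right)} = \sqrt{1 + u}$ ($a{\left(u \right)} = \sqrt{u + 1} = \sqrt{1 + u}$)
$g = 27 + 9 \sqrt{3}$ ($g = - \frac{- 9 \left(-3 - \sqrt{1 + 2}\right) \left(-7\right)}{7} = - \frac{- 9 \left(-3 - \sqrt{3}\right) \left(-7\right)}{7} = - \frac{\left(27 + 9 \sqrt{3}\right) \left(-7\right)}{7} = - \frac{-189 - 63 \sqrt{3}}{7} = 27 + 9 \sqrt{3} \approx 42.588$)
$g 0 = \left(27 + 9 \sqrt{3}\right) 0 = 0$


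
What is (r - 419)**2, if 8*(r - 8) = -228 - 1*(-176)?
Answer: 697225/4 ≈ 1.7431e+5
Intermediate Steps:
r = 3/2 (r = 8 + (-228 - 1*(-176))/8 = 8 + (-228 + 176)/8 = 8 + (1/8)*(-52) = 8 - 13/2 = 3/2 ≈ 1.5000)
(r - 419)**2 = (3/2 - 419)**2 = (-835/2)**2 = 697225/4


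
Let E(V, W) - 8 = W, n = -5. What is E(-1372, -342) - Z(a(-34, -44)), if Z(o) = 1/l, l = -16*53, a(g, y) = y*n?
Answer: -283231/848 ≈ -334.00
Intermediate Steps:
E(V, W) = 8 + W
a(g, y) = -5*y (a(g, y) = y*(-5) = -5*y)
l = -848 (l = -1*848 = -848)
Z(o) = -1/848 (Z(o) = 1/(-848) = -1/848)
E(-1372, -342) - Z(a(-34, -44)) = (8 - 342) - 1*(-1/848) = -334 + 1/848 = -283231/848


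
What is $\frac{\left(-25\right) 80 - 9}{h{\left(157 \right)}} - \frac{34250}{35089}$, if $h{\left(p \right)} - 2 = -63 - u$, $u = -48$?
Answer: $\frac{70048551}{456157} \approx 153.56$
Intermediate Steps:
$h{\left(p \right)} = -13$ ($h{\left(p \right)} = 2 - 15 = -13$)
$\frac{\left(-25\right) 80 - 9}{h{\left(157 \right)}} - \frac{34250}{35089} = \frac{\left(-25\right) 80 - 9}{-13} - \frac{34250}{35089} = \left(-2000 - 9\right) \left(- \frac{1}{13}\right) - \frac{34250}{35089} = \left(-2009\right) \left(- \frac{1}{13}\right) - \frac{34250}{35089} = \frac{2009}{13} - \frac{34250}{35089} = \frac{70048551}{456157}$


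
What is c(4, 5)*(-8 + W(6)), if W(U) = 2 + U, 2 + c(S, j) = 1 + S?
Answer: 0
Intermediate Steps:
c(S, j) = -1 + S (c(S, j) = -2 + (1 + S) = -1 + S)
c(4, 5)*(-8 + W(6)) = (-1 + 4)*(-8 + (2 + 6)) = 3*(-8 + 8) = 3*0 = 0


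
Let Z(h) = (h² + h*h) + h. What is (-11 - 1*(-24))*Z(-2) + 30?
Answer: 108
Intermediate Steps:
Z(h) = h + 2*h² (Z(h) = (h² + h²) + h = 2*h² + h = h + 2*h²)
(-11 - 1*(-24))*Z(-2) + 30 = (-11 - 1*(-24))*(-2*(1 + 2*(-2))) + 30 = (-11 + 24)*(-2*(1 - 4)) + 30 = 13*(-2*(-3)) + 30 = 13*6 + 30 = 78 + 30 = 108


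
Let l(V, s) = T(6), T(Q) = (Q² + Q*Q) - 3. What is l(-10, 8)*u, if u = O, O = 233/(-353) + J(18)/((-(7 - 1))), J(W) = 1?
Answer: -40273/706 ≈ -57.044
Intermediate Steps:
T(Q) = -3 + 2*Q² (T(Q) = (Q² + Q²) - 3 = 2*Q² - 3 = -3 + 2*Q²)
l(V, s) = 69 (l(V, s) = -3 + 2*6² = -3 + 2*36 = -3 + 72 = 69)
O = -1751/2118 (O = 233/(-353) + 1/(-(7 - 1)) = 233*(-1/353) + 1/(-1*6) = -233/353 + 1/(-6) = -233/353 + 1*(-⅙) = -233/353 - ⅙ = -1751/2118 ≈ -0.82672)
u = -1751/2118 ≈ -0.82672
l(-10, 8)*u = 69*(-1751/2118) = -40273/706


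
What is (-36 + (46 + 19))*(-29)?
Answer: -841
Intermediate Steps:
(-36 + (46 + 19))*(-29) = (-36 + 65)*(-29) = 29*(-29) = -841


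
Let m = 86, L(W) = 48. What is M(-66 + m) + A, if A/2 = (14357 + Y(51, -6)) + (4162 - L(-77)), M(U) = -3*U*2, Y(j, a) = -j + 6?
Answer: 36732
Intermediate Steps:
Y(j, a) = 6 - j
M(U) = -6*U
A = 36852 (A = 2*((14357 + (6 - 1*51)) + (4162 - 1*48)) = 2*((14357 + (6 - 51)) + (4162 - 48)) = 2*((14357 - 45) + 4114) = 2*(14312 + 4114) = 2*18426 = 36852)
M(-66 + m) + A = -6*(-66 + 86) + 36852 = -6*20 + 36852 = -120 + 36852 = 36732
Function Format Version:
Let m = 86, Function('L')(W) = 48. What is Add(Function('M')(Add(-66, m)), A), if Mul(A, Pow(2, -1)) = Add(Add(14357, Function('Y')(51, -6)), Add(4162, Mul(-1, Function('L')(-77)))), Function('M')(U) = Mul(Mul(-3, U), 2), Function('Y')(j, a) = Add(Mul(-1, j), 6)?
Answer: 36732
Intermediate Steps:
Function('Y')(j, a) = Add(6, Mul(-1, j))
Function('M')(U) = Mul(-6, U)
A = 36852 (A = Mul(2, Add(Add(14357, Add(6, Mul(-1, 51))), Add(4162, Mul(-1, 48)))) = Mul(2, Add(Add(14357, Add(6, -51)), Add(4162, -48))) = Mul(2, Add(Add(14357, -45), 4114)) = Mul(2, Add(14312, 4114)) = Mul(2, 18426) = 36852)
Add(Function('M')(Add(-66, m)), A) = Add(Mul(-6, Add(-66, 86)), 36852) = Add(Mul(-6, 20), 36852) = Add(-120, 36852) = 36732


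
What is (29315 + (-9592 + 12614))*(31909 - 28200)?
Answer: 119937933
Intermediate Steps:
(29315 + (-9592 + 12614))*(31909 - 28200) = (29315 + 3022)*3709 = 32337*3709 = 119937933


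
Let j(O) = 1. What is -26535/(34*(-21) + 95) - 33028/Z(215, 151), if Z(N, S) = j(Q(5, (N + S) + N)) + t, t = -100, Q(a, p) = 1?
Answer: 23071297/61281 ≈ 376.48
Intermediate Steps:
Z(N, S) = -99 (Z(N, S) = 1 - 100 = -99)
-26535/(34*(-21) + 95) - 33028/Z(215, 151) = -26535/(34*(-21) + 95) - 33028/(-99) = -26535/(-714 + 95) - 33028*(-1/99) = -26535/(-619) + 33028/99 = -26535*(-1/619) + 33028/99 = 26535/619 + 33028/99 = 23071297/61281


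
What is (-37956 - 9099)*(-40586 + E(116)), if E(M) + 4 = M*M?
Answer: 1276790370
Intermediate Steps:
E(M) = -4 + M² (E(M) = -4 + M*M = -4 + M²)
(-37956 - 9099)*(-40586 + E(116)) = (-37956 - 9099)*(-40586 + (-4 + 116²)) = -47055*(-40586 + (-4 + 13456)) = -47055*(-40586 + 13452) = -47055*(-27134) = 1276790370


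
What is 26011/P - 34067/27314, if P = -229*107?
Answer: -1545208155/669274942 ≈ -2.3088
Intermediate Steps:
P = -24503
26011/P - 34067/27314 = 26011/(-24503) - 34067/27314 = 26011*(-1/24503) - 34067*1/27314 = -26011/24503 - 34067/27314 = -1545208155/669274942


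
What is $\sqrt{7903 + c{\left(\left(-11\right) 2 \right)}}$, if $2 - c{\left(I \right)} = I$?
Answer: $\sqrt{7927} \approx 89.034$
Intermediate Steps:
$c{\left(I \right)} = 2 - I$
$\sqrt{7903 + c{\left(\left(-11\right) 2 \right)}} = \sqrt{7903 - \left(-2 - 22\right)} = \sqrt{7903 + \left(2 - -22\right)} = \sqrt{7903 + \left(2 + 22\right)} = \sqrt{7903 + 24} = \sqrt{7927}$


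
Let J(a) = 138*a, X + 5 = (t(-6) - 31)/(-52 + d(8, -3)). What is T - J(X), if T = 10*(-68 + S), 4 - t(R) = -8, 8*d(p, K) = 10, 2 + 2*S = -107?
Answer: -119093/203 ≈ -586.67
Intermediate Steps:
S = -109/2 (S = -1 + (½)*(-107) = -1 - 107/2 = -109/2 ≈ -54.500)
d(p, K) = 5/4 (d(p, K) = (⅛)*10 = 5/4)
t(R) = 12 (t(R) = 4 - 1*(-8) = 4 + 8 = 12)
X = -939/203 (X = -5 + (12 - 31)/(-52 + 5/4) = -5 - 19/(-203/4) = -5 - 19*(-4/203) = -5 + 76/203 = -939/203 ≈ -4.6256)
T = -1225 (T = 10*(-68 - 109/2) = 10*(-245/2) = -1225)
T - J(X) = -1225 - 138*(-939)/203 = -1225 - 1*(-129582/203) = -1225 + 129582/203 = -119093/203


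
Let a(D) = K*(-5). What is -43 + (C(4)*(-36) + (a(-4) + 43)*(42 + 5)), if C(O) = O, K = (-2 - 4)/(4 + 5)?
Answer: 5972/3 ≈ 1990.7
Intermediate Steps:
K = -⅔ (K = -6/9 = -6*⅑ = -⅔ ≈ -0.66667)
a(D) = 10/3 (a(D) = -⅔*(-5) = 10/3)
-43 + (C(4)*(-36) + (a(-4) + 43)*(42 + 5)) = -43 + (4*(-36) + (10/3 + 43)*(42 + 5)) = -43 + (-144 + (139/3)*47) = -43 + (-144 + 6533/3) = -43 + 6101/3 = 5972/3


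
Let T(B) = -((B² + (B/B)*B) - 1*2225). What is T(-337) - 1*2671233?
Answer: -2782240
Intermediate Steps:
T(B) = 2225 - B - B² (T(B) = -((B² + 1*B) - 2225) = -((B² + B) - 2225) = -((B + B²) - 2225) = -(-2225 + B + B²) = 2225 - B - B²)
T(-337) - 1*2671233 = (2225 - 1*(-337) - 1*(-337)²) - 1*2671233 = (2225 + 337 - 1*113569) - 2671233 = (2225 + 337 - 113569) - 2671233 = -111007 - 2671233 = -2782240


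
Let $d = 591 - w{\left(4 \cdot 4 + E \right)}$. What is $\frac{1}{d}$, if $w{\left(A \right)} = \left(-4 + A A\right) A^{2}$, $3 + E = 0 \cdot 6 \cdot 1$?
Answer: $- \frac{1}{27294} \approx -3.6638 \cdot 10^{-5}$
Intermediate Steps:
$E = -3$ ($E = -3 + 0 \cdot 6 \cdot 1 = -3 + 0 \cdot 1 = -3 + 0 = -3$)
$w{\left(A \right)} = A^{2} \left(-4 + A^{2}\right)$ ($w{\left(A \right)} = \left(-4 + A^{2}\right) A^{2} = A^{2} \left(-4 + A^{2}\right)$)
$d = -27294$ ($d = 591 - \left(4 \cdot 4 - 3\right)^{2} \left(-4 + \left(4 \cdot 4 - 3\right)^{2}\right) = 591 - \left(16 - 3\right)^{2} \left(-4 + \left(16 - 3\right)^{2}\right) = 591 - 13^{2} \left(-4 + 13^{2}\right) = 591 - 169 \left(-4 + 169\right) = 591 - 169 \cdot 165 = 591 - 27885 = -27294$)
$\frac{1}{d} = \frac{1}{-27294} = - \frac{1}{27294}$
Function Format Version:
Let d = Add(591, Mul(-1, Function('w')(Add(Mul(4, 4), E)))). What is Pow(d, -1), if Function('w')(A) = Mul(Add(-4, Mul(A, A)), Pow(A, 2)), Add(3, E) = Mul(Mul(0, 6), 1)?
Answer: Rational(-1, 27294) ≈ -3.6638e-5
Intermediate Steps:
E = -3 (E = Add(-3, Mul(Mul(0, 6), 1)) = Add(-3, Mul(0, 1)) = Add(-3, 0) = -3)
Function('w')(A) = Mul(Pow(A, 2), Add(-4, Pow(A, 2))) (Function('w')(A) = Mul(Add(-4, Pow(A, 2)), Pow(A, 2)) = Mul(Pow(A, 2), Add(-4, Pow(A, 2))))
d = -27294 (d = Add(591, Mul(-1, Mul(Pow(Add(Mul(4, 4), -3), 2), Add(-4, Pow(Add(Mul(4, 4), -3), 2))))) = Add(591, Mul(-1, Mul(Pow(Add(16, -3), 2), Add(-4, Pow(Add(16, -3), 2))))) = Add(591, Mul(-1, Mul(Pow(13, 2), Add(-4, Pow(13, 2))))) = Add(591, Mul(-1, Mul(169, Add(-4, 169)))) = Add(591, Mul(-1, Mul(169, 165))) = Add(591, Mul(-1, 27885)) = Add(591, -27885) = -27294)
Pow(d, -1) = Pow(-27294, -1) = Rational(-1, 27294)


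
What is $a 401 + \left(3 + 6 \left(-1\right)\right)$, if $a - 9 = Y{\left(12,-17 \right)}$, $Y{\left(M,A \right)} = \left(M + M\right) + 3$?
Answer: $14433$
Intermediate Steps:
$Y{\left(M,A \right)} = 3 + 2 M$ ($Y{\left(M,A \right)} = 2 M + 3 = 3 + 2 M$)
$a = 36$ ($a = 9 + \left(3 + 2 \cdot 12\right) = 9 + \left(3 + 24\right) = 9 + 27 = 36$)
$a 401 + \left(3 + 6 \left(-1\right)\right) = 36 \cdot 401 + \left(3 + 6 \left(-1\right)\right) = 14436 + \left(3 - 6\right) = 14436 - 3 = 14433$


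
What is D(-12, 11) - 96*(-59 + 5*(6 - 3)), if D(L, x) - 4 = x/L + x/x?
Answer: 50737/12 ≈ 4228.1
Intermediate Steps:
D(L, x) = 5 + x/L (D(L, x) = 4 + (x/L + x/x) = 4 + (x/L + 1) = 4 + (1 + x/L) = 5 + x/L)
D(-12, 11) - 96*(-59 + 5*(6 - 3)) = (5 + 11/(-12)) - 96*(-59 + 5*(6 - 3)) = (5 + 11*(-1/12)) - 96*(-59 + 5*3) = (5 - 11/12) - 96*(-59 + 15) = 49/12 - 96*(-44) = 49/12 + 4224 = 50737/12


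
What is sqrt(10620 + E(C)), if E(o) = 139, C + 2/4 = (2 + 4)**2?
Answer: sqrt(10759) ≈ 103.73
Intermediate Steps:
C = 71/2 (C = -1/2 + (2 + 4)**2 = -1/2 + 6**2 = -1/2 + 36 = 71/2 ≈ 35.500)
sqrt(10620 + E(C)) = sqrt(10620 + 139) = sqrt(10759)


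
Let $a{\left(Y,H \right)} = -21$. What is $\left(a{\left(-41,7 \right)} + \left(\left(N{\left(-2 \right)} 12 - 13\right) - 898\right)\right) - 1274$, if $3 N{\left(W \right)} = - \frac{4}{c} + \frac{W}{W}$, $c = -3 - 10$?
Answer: $- \frac{28610}{13} \approx -2200.8$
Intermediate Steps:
$c = -13$ ($c = -3 - 10 = -13$)
$N{\left(W \right)} = \frac{17}{39}$ ($N{\left(W \right)} = \frac{- \frac{4}{-13} + \frac{W}{W}}{3} = \frac{\left(-4\right) \left(- \frac{1}{13}\right) + 1}{3} = \frac{\frac{4}{13} + 1}{3} = \frac{1}{3} \cdot \frac{17}{13} = \frac{17}{39}$)
$\left(a{\left(-41,7 \right)} + \left(\left(N{\left(-2 \right)} 12 - 13\right) - 898\right)\right) - 1274 = \left(-21 + \left(\left(\frac{17}{39} \cdot 12 - 13\right) - 898\right)\right) - 1274 = \left(-21 + \left(\left(\frac{68}{13} - 13\right) - 898\right)\right) - 1274 = \left(-21 - \frac{11775}{13}\right) - 1274 = - \frac{12048}{13} - 1274 = - \frac{28610}{13}$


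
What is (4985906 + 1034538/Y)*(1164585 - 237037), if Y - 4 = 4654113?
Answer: 21523742908162007920/4654117 ≈ 4.6247e+12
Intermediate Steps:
Y = 4654117 (Y = 4 + 4654113 = 4654117)
(4985906 + 1034538/Y)*(1164585 - 237037) = (4985906 + 1034538/4654117)*(1164585 - 237037) = (4985906 + 1034538*(1/4654117))*927548 = (4985906 + 1034538/4654117)*927548 = (23204990909540/4654117)*927548 = 21523742908162007920/4654117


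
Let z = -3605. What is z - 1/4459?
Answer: -16074696/4459 ≈ -3605.0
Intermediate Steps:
z - 1/4459 = -3605 - 1/4459 = -16074696/4459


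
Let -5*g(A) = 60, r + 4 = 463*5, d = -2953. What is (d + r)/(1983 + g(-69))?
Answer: -214/657 ≈ -0.32572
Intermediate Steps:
r = 2311 (r = -4 + 463*5 = -4 + 2315 = 2311)
g(A) = -12 (g(A) = -1/5*60 = -12)
(d + r)/(1983 + g(-69)) = (-2953 + 2311)/(1983 - 12) = -642/1971 = -642*1/1971 = -214/657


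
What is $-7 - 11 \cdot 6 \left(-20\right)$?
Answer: $1313$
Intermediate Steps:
$-7 - 11 \cdot 6 \left(-20\right) = -7 - -1320 = -7 + 1320 = 1313$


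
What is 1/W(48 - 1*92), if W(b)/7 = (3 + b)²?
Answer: 1/11767 ≈ 8.4983e-5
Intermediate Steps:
W(b) = 7*(3 + b)²
1/W(48 - 1*92) = 1/(7*(3 + (48 - 1*92))²) = 1/(7*(3 + (48 - 92))²) = 1/(7*(3 - 44)²) = 1/(7*(-41)²) = 1/(7*1681) = 1/11767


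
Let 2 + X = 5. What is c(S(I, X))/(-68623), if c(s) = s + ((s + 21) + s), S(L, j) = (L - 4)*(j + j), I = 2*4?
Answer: -93/68623 ≈ -0.0013552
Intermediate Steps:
I = 8
X = 3 (X = -2 + 5 = 3)
S(L, j) = 2*j*(-4 + L) (S(L, j) = (-4 + L)*(2*j) = 2*j*(-4 + L))
c(s) = 21 + 3*s (c(s) = s + ((21 + s) + s) = s + (21 + 2*s) = 21 + 3*s)
c(S(I, X))/(-68623) = (21 + 3*(2*3*(-4 + 8)))/(-68623) = (21 + 3*(2*3*4))*(-1/68623) = (21 + 3*24)*(-1/68623) = (21 + 72)*(-1/68623) = 93*(-1/68623) = -93/68623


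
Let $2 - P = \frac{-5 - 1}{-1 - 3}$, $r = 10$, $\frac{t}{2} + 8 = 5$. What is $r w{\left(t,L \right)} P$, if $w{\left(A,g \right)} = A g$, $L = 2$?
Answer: $-60$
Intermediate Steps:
$t = -6$ ($t = -16 + 2 \cdot 5 = -16 + 10 = -6$)
$P = \frac{1}{2}$ ($P = 2 - \frac{-5 - 1}{-1 - 3} = 2 - - \frac{6}{-4} = 2 - \left(-6\right) \left(- \frac{1}{4}\right) = 2 - \frac{3}{2} = \frac{1}{2} \approx 0.5$)
$r w{\left(t,L \right)} P = 10 \left(\left(-6\right) 2\right) \frac{1}{2} = 10 \left(-12\right) \frac{1}{2} = \left(-120\right) \frac{1}{2} = -60$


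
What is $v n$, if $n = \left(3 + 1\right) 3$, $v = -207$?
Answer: $-2484$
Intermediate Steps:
$n = 12$ ($n = 4 \cdot 3 = 12$)
$v n = \left(-207\right) 12 = -2484$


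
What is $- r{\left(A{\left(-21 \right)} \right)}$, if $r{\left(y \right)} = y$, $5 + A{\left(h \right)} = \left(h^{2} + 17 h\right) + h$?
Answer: $-58$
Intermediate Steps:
$A{\left(h \right)} = -5 + h^{2} + 18 h$ ($A{\left(h \right)} = -5 + \left(\left(h^{2} + 17 h\right) + h\right) = -5 + \left(h^{2} + 18 h\right) = -5 + h^{2} + 18 h$)
$- r{\left(A{\left(-21 \right)} \right)} = - (-5 + \left(-21\right)^{2} + 18 \left(-21\right)) = - (-5 + 441 - 378) = \left(-1\right) 58 = -58$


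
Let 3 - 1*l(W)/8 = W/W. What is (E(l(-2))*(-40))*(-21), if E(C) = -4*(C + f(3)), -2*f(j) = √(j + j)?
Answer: -53760 + 1680*√6 ≈ -49645.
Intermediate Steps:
f(j) = -√2*√j/2 (f(j) = -√(j + j)/2 = -√2*√j/2)
l(W) = 16 (l(W) = 24 - 8*W/W = 24 - 8*1 = 24 - 8 = 16)
E(C) = -4*C + 2*√6 (E(C) = -4*(C - √2*√3/2) = -4*(C - √6/2) = -4*C + 2*√6)
(E(l(-2))*(-40))*(-21) = ((-4*16 + 2*√6)*(-40))*(-21) = ((-64 + 2*√6)*(-40))*(-21) = (2560 - 80*√6)*(-21) = -53760 + 1680*√6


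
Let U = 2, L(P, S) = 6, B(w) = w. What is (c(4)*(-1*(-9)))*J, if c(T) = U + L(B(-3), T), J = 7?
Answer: 504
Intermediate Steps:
c(T) = 8 (c(T) = 2 + 6 = 8)
(c(4)*(-1*(-9)))*J = (8*(-1*(-9)))*7 = (8*9)*7 = 72*7 = 504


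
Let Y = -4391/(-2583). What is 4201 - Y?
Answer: 10846792/2583 ≈ 4199.3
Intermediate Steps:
Y = 4391/2583 (Y = -4391*(-1/2583) = 4391/2583 ≈ 1.7000)
4201 - Y = 4201 - 1*4391/2583 = 4201 - 4391/2583 = 10846792/2583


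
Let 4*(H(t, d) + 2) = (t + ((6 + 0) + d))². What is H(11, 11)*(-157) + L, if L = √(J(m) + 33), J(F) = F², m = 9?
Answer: -30458 + √114 ≈ -30447.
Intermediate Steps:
L = √114 (L = √(9² + 33) = √(81 + 33) = √114 ≈ 10.677)
H(t, d) = -2 + (6 + d + t)²/4 (H(t, d) = -2 + (t + ((6 + 0) + d))²/4 = -2 + (t + (6 + d))²/4 = -2 + (6 + d + t)²/4)
H(11, 11)*(-157) + L = (-2 + (6 + 11 + 11)²/4)*(-157) + √114 = (-2 + (¼)*28²)*(-157) + √114 = (-2 + (¼)*784)*(-157) + √114 = (-2 + 196)*(-157) + √114 = 194*(-157) + √114 = -30458 + √114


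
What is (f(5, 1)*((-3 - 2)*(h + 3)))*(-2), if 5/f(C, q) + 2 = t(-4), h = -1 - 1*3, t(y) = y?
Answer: 25/3 ≈ 8.3333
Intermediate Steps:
h = -4 (h = -1 - 3 = -4)
f(C, q) = -⅚ (f(C, q) = 5/(-2 - 4) = 5/(-6) = 5*(-⅙) = -⅚)
(f(5, 1)*((-3 - 2)*(h + 3)))*(-2) = -5*(-3 - 2)*(-4 + 3)/6*(-2) = -(-25)*(-1)/6*(-2) = -⅚*5*(-2) = -25/6*(-2) = 25/3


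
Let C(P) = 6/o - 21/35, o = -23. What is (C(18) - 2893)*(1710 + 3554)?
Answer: -1751827616/115 ≈ -1.5233e+7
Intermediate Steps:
C(P) = -99/115 (C(P) = 6/(-23) - 21/35 = 6*(-1/23) - 21*1/35 = -6/23 - ⅗ = -99/115)
(C(18) - 2893)*(1710 + 3554) = (-99/115 - 2893)*(1710 + 3554) = -332794/115*5264 = -1751827616/115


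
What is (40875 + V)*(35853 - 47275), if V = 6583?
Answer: -542065276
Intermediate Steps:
(40875 + V)*(35853 - 47275) = (40875 + 6583)*(35853 - 47275) = 47458*(-11422) = -542065276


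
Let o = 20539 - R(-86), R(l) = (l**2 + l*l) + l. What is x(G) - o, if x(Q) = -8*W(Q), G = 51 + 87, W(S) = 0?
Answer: -5833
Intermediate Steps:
G = 138
x(Q) = 0 (x(Q) = -8*0 = 0)
R(l) = l + 2*l**2 (R(l) = (l**2 + l**2) + l = 2*l**2 + l = l + 2*l**2)
o = 5833 (o = 20539 - (-86)*(1 + 2*(-86)) = 20539 - (-86)*(1 - 172) = 20539 - (-86)*(-171) = 20539 - 1*14706 = 20539 - 14706 = 5833)
x(G) - o = 0 - 1*5833 = 0 - 5833 = -5833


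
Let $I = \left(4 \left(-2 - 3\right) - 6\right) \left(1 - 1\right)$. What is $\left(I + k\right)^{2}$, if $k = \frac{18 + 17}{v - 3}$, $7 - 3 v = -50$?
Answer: $\frac{1225}{256} \approx 4.7852$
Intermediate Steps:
$v = 19$ ($v = \frac{7}{3} - - \frac{50}{3} = \frac{7}{3} + \frac{50}{3} = 19$)
$k = \frac{35}{16}$ ($k = \frac{18 + 17}{19 - 3} = \frac{35}{16} \approx 2.1875$)
$I = 0$ ($I = \left(4 \left(-5\right) - 6\right) \left(1 - 1\right) = \left(-20 - 6\right) 0 = \left(-26\right) 0 = 0$)
$\left(I + k\right)^{2} = \left(0 + \frac{35}{16}\right)^{2} = \left(\frac{35}{16}\right)^{2} = \frac{1225}{256}$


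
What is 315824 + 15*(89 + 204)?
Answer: 320219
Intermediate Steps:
315824 + 15*(89 + 204) = 315824 + 15*293 = 315824 + 4395 = 320219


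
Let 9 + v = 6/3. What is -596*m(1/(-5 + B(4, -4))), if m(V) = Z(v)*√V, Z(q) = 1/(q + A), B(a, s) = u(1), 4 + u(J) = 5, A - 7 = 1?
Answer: -298*I ≈ -298.0*I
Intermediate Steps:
A = 8 (A = 7 + 1 = 8)
v = -7 (v = -9 + 6/3 = -9 + 6*(⅓) = -9 + 2 = -7)
u(J) = 1 (u(J) = -4 + 5 = 1)
B(a, s) = 1
Z(q) = 1/(8 + q) (Z(q) = 1/(q + 8) = 1/(8 + q))
m(V) = √V (m(V) = √V/(8 - 7) = √V/1 = 1*√V = √V)
-596*m(1/(-5 + B(4, -4))) = -596*I/2 = -298*I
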